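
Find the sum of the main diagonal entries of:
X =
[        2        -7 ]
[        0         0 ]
tr(X) = 2 + 0 = 2

The trace of a square matrix is the sum of its diagonal entries.
Diagonal entries of X: X[0][0] = 2, X[1][1] = 0.
tr(X) = 2 + 0 = 2.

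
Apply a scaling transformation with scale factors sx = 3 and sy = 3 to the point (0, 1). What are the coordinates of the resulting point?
(0, 3)

Scaling matrix:
[[3, 0], [0, 3]]
Result: (0 × 3, 1 × 3) = (0, 3)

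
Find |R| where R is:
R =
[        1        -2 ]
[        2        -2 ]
det(R) = 2

For a 2×2 matrix [[a, b], [c, d]], det = a*d - b*c.
det(R) = (1)*(-2) - (-2)*(2) = -2 + 4 = 2.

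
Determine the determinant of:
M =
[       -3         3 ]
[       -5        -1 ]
det(M) = 18

For a 2×2 matrix [[a, b], [c, d]], det = a*d - b*c.
det(M) = (-3)*(-1) - (3)*(-5) = 3 + 15 = 18.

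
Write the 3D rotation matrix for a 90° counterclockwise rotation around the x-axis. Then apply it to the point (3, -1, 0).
R = [[1, 0, 0], [0, 0, -1], [0, 1, 0]]; R·(3, -1, 0) = (3, 0, -1)

Rotation matrix for 90° around x-axis:
cos(90°) = 0, sin(90°) = 1
R = [[1, 0, 0], [0, 0, -1], [0, 1, 0]]
Apply to (3, -1, 0): R·[3, -1, 0]ᵀ = (3, 0, -1)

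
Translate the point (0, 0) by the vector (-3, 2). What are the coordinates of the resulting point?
(-3, 2)

Translation by (-3, 2):
x' = 0 + -3 = -3
y' = 0 + 2 = 2
Homogeneous matrix: [[1, 0, -3], [0, 1, 2], [0, 0, 1]]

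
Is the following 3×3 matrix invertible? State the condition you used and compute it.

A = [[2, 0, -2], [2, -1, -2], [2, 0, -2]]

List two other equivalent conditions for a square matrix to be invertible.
No, not invertible; det(A) = 0 (two rows are equal, so the rows are linearly dependent). Equivalent conditions (failing for this A): rank(A) < 3; Ax = 0 has non-trivial solutions; 0 is an eigenvalue; the columns are linearly dependent.

To check invertibility, compute det(A).
In this matrix, row 0 and the last row are identical, so one row is a scalar multiple of another and the rows are linearly dependent.
A matrix with linearly dependent rows has det = 0 and is not invertible.
Equivalent failed conditions:
- rank(A) < 3.
- Ax = 0 has non-trivial solutions.
- 0 is an eigenvalue.
- The columns are linearly dependent.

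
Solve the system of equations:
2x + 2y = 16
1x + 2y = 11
x = 5, y = 3

Use elimination (row reduction):
Equation 1: 2x + 2y = 16.
Equation 2: 1x + 2y = 11.
Multiply Eq1 by 1 and Eq2 by 2: 2x + 2y = 16;  2x + 4y = 22.
Subtract: (2)y = 6, so y = 3.
Back-substitute into Eq1: 2x + 2*(3) = 16, so x = 5.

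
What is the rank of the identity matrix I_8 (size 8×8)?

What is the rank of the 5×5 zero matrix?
rank(I_8) = 8, rank(0) = 0

The identity I_8 has 8 columns that are the standard basis vectors e_1, …, e_8. These are linearly independent, so all 8 columns are pivots and rank(I_8) = 8.
The 5×5 zero matrix has every entry zero, so every row is the zero row and there are no pivots; rank(0) = 0.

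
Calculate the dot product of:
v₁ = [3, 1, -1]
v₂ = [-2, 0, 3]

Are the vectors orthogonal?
-9, No

The dot product is the sum of products of corresponding components.
v₁·v₂ = (3)*(-2) + (1)*(0) + (-1)*(3) = -6 + 0 - 3 = -9.
Two vectors are orthogonal iff their dot product is 0; here the dot product is -9, so the vectors are not orthogonal.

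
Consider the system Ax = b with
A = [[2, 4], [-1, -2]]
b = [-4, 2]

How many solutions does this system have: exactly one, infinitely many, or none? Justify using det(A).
Infinitely many solutions

det(A) = (2)*(-2) - (4)*(-1) = 0, so A is singular (column 2 is 2 times column 1).
b = [-4, 2] = -2 * column 1 of A, so b lies in the column space of A.
A singular matrix whose right-hand side is in its column space gives a 1-parameter family of solutions — infinitely many.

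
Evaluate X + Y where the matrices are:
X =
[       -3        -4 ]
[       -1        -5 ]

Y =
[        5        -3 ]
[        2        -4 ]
X + Y =
[        2        -7 ]
[        1        -9 ]

Matrix addition is elementwise: (X+Y)[i][j] = X[i][j] + Y[i][j].
  (X+Y)[0][0] = (-3) + (5) = 2
  (X+Y)[0][1] = (-4) + (-3) = -7
  (X+Y)[1][0] = (-1) + (2) = 1
  (X+Y)[1][1] = (-5) + (-4) = -9
X + Y =
[        2        -7 ]
[        1        -9 ]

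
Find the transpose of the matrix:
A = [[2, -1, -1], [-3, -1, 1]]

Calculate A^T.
[[2, -3], [-1, -1], [-1, 1]]

The transpose sends entry (i,j) to (j,i); rows become columns.
Row 0 of A: [2, -1, -1] -> column 0 of A^T.
Row 1 of A: [-3, -1, 1] -> column 1 of A^T.
A^T = [[2, -3], [-1, -1], [-1, 1]]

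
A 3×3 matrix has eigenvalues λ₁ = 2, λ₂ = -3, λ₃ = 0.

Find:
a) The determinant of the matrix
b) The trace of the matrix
det = 0, trace = -1

Two standard eigenvalue identities:
- det(A) equals the product of the eigenvalues (counted with multiplicity).
- trace(A) equals the sum of the eigenvalues.
det(A) = (2)*(-3)*(0) = 0.
trace(A) = 2 - 3 + 0 = -1.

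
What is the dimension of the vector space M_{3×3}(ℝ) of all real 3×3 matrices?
Dimension = 9

A real 3×3 matrix is determined by its 3·3 = 9 independent entries.
A standard basis is {E_ij : 1 ≤ i ≤ 3, 1 ≤ j ≤ 3}, where E_ij has a 1 in position (i, j) and 0 elsewhere — there are 9 such matrices, and they are linearly independent and span M_{3×3}(ℝ).
Therefore dim(M_{3×3}(ℝ)) = 9.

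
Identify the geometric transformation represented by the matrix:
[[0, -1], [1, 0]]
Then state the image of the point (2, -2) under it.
rotation by 90° counterclockwise; image of (2, -2) is (2, 2)

This matches the form [[cos θ, -sin θ], [sin θ, cos θ]] of a rotation matrix; reading off cos θ and sin θ gives the angle.
The matrix [[0, -1], [1, 0]] represents: rotation by 90° counterclockwise.
Applying it to (2, -2): [0·2 + -1·-2, 1·2 + 0·-2] = (2, 2).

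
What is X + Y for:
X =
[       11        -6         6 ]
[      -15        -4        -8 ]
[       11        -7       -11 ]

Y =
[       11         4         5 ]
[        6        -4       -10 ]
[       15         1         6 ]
X + Y =
[       22        -2        11 ]
[       -9        -8       -18 ]
[       26        -6        -5 ]

Matrix addition is elementwise: (X+Y)[i][j] = X[i][j] + Y[i][j].
  (X+Y)[0][0] = (11) + (11) = 22
  (X+Y)[0][1] = (-6) + (4) = -2
  (X+Y)[0][2] = (6) + (5) = 11
  (X+Y)[1][0] = (-15) + (6) = -9
  (X+Y)[1][1] = (-4) + (-4) = -8
  (X+Y)[1][2] = (-8) + (-10) = -18
  (X+Y)[2][0] = (11) + (15) = 26
  (X+Y)[2][1] = (-7) + (1) = -6
  (X+Y)[2][2] = (-11) + (6) = -5
X + Y =
[       22        -2        11 ]
[       -9        -8       -18 ]
[       26        -6        -5 ]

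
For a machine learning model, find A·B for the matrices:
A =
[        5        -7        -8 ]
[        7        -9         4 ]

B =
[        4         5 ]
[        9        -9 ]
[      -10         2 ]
AB =
[       37        72 ]
[      -93       124 ]

Matrix multiplication: (AB)[i][j] = sum over k of A[i][k] * B[k][j].
  (AB)[0][0] = (5)*(4) + (-7)*(9) + (-8)*(-10) = 37
  (AB)[0][1] = (5)*(5) + (-7)*(-9) + (-8)*(2) = 72
  (AB)[1][0] = (7)*(4) + (-9)*(9) + (4)*(-10) = -93
  (AB)[1][1] = (7)*(5) + (-9)*(-9) + (4)*(2) = 124
AB =
[       37        72 ]
[      -93       124 ]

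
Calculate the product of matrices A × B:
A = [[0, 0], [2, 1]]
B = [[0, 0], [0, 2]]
[[0, 0], [0, 2]]

Matrix multiplication:
C[0][0] = 0×0 + 0×0 = 0
C[0][1] = 0×0 + 0×2 = 0
C[1][0] = 2×0 + 1×0 = 0
C[1][1] = 2×0 + 1×2 = 2
Result: [[0, 0], [0, 2]]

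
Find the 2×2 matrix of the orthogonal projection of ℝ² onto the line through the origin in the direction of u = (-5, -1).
[[25/26, 5/26], [5/26, 1/26]]

The orthogonal projection onto the line spanned by a nonzero vector u = (a, b) has matrix P = (u uᵀ) / (uᵀ u) = (1/(a² + b²)) · [[a², ab], [ab, b²]].
Here u = (-5, -1), so a² + b² = 25 + 1 = 26.
P = (1/26) · [[25, 5], [5, 1]] = [[25/26, 5/26], [5/26, 1/26]].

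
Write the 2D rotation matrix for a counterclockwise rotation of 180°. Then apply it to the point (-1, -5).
R = [[-1, 0], [0, -1]]; R·(-1, -5) = (1, 5)

Rotation matrix formula: R(θ) = [[cos θ, -sin θ], [sin θ, cos θ]]
For θ = 180°:
cos(180°) = -1
sin(180°) = 0
R = [[-1, 0], [0, -1]]
Apply to (-1, -5): [-1·-1 + (0)·-5, 0·-1 + -1·-5] = (1, 5)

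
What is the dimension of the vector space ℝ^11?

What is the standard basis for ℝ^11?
Dimension = 11; standard basis = {e_1, e_2, e_3, …, e_11}

ℝ^11 is the space of 11-tuples of real numbers; its dimension is 11.
The standard basis consists of 11 vectors: e_1, e_2, e_3, …, e_11, where e_i is the vector with 1 in position i and 0 elsewhere.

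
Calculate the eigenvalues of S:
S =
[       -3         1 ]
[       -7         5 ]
λ = -2, 4

Solve det(S - λI) = 0. For a 2×2 matrix the characteristic equation is λ² - (trace)λ + det = 0.
trace(S) = a + d = -3 + 5 = 2.
det(S) = a*d - b*c = (-3)*(5) - (1)*(-7) = -15 + 7 = -8.
Characteristic equation: λ² - (2)λ + (-8) = 0.
Discriminant = (2)² - 4*(-8) = 4 + 32 = 36.
λ = (2 ± √36) / 2 = (2 ± 6) / 2 = -2, 4.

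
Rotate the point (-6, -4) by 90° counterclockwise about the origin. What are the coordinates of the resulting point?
(4, -6)

Rotation matrix R(θ) = [[cos θ, -sin θ], [sin θ, cos θ]]; for θ = 90°:
R = [[0, -1], [1, 0]]
Result: R × [-6, -4]ᵀ = [0·-6 + (-1)·-4, 1·-6 + (0)·-4]ᵀ = (4, -6)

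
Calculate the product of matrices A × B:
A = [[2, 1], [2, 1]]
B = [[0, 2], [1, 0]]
[[1, 4], [1, 4]]

Matrix multiplication:
C[0][0] = 2×0 + 1×1 = 1
C[0][1] = 2×2 + 1×0 = 4
C[1][0] = 2×0 + 1×1 = 1
C[1][1] = 2×2 + 1×0 = 4
Result: [[1, 4], [1, 4]]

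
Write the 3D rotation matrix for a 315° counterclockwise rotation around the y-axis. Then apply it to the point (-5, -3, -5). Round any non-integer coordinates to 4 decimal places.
R = [[√2/2, 0, -√2/2], [0, 1, 0], [√2/2, 0, √2/2]]; R·(-5, -3, -5) = (0.0000, -3.0000, -7.0711)

Rotation matrix for 315° around y-axis:
cos(315°) = √2/2, sin(315°) = -√2/2
R = [[√2/2, 0, -√2/2], [0, 1, 0], [√2/2, 0, √2/2]]
Apply to (-5, -3, -5): R·[-5, -3, -5]ᵀ = (0.0000, -3.0000, -7.0711)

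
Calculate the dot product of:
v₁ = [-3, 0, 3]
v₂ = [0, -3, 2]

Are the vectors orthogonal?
6, No

The dot product is the sum of products of corresponding components.
v₁·v₂ = (-3)*(0) + (0)*(-3) + (3)*(2) = 0 + 0 + 6 = 6.
Two vectors are orthogonal iff their dot product is 0; here the dot product is 6, so the vectors are not orthogonal.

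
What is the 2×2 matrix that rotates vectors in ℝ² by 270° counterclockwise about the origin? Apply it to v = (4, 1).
R = [[0, 1], [-1, 0]]; R·v = (1, -4)

A counterclockwise rotation by angle θ in ℝ² has matrix R(θ) = [[cos θ, -sin θ], [sin θ, cos θ]].
For θ = 270°: cos θ = 0, sin θ = -1.
R(270°) = [[0, 1], [-1, 0]].
R·v = [0·4 + (1)·1, -1·4 + 0·1] = (1, -4).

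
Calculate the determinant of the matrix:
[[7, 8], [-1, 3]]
29

For a 2×2 matrix [[a, b], [c, d]], det = ad - bc
det = (7)(3) - (8)(-1) = 21 - -8 = 29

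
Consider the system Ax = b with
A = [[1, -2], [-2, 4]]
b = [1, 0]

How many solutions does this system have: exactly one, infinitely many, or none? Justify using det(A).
No solution

det(A) = (1)*(4) - (-2)*(-2) = 0, so A is singular.
The column space of A is span(column 1) = span([1, -2]).
b = [1, 0] is not a scalar multiple of column 1, so b ∉ column space and the system is inconsistent — no solution.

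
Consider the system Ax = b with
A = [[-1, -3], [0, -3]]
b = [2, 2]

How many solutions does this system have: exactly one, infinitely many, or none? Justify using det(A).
Exactly one solution

Compute det(A) = (-1)*(-3) - (-3)*(0) = 3.
Because det(A) ≠ 0, A is invertible and Ax = b has a unique solution for every b (here x = A⁻¹ b).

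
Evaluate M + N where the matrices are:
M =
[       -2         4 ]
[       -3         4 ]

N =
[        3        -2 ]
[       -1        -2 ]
M + N =
[        1         2 ]
[       -4         2 ]

Matrix addition is elementwise: (M+N)[i][j] = M[i][j] + N[i][j].
  (M+N)[0][0] = (-2) + (3) = 1
  (M+N)[0][1] = (4) + (-2) = 2
  (M+N)[1][0] = (-3) + (-1) = -4
  (M+N)[1][1] = (4) + (-2) = 2
M + N =
[        1         2 ]
[       -4         2 ]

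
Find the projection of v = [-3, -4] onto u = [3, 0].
[-3, 0]

The projection of v onto u is proj_u(v) = ((v·u) / (u·u)) · u.
v·u = (-3)*(3) + (-4)*(0) = -9.
u·u = (3)*(3) + (0)*(0) = 9.
coefficient = -9 / 9 = -1.
proj_u(v) = -1 · [3, 0] = [-3, 0].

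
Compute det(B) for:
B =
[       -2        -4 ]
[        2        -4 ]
det(B) = 16

For a 2×2 matrix [[a, b], [c, d]], det = a*d - b*c.
det(B) = (-2)*(-4) - (-4)*(2) = 8 + 8 = 16.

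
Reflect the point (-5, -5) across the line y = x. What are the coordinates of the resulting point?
(-5, -5)

Reflection across line y = x: (-5, -5) → (-5, -5)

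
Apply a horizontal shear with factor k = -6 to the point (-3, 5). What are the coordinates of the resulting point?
(-33, 5)

Shear matrix for horizontal shear with factor k = -6:
[[1, -6], [0, 1]]
Result: (-3, 5) → (-33, 5)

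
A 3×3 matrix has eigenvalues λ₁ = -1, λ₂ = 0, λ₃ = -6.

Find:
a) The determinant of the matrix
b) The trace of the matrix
det = 0, trace = -7

Two standard eigenvalue identities:
- det(A) equals the product of the eigenvalues (counted with multiplicity).
- trace(A) equals the sum of the eigenvalues.
det(A) = (-1)*(0)*(-6) = 0.
trace(A) = -1 + 0 - 6 = -7.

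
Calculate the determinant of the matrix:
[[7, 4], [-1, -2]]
-10

For a 2×2 matrix [[a, b], [c, d]], det = ad - bc
det = (7)(-2) - (4)(-1) = -14 - -4 = -10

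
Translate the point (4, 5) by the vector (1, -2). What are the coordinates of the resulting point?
(5, 3)

Translation by (1, -2):
x' = 4 + 1 = 5
y' = 5 + -2 = 3
Homogeneous matrix: [[1, 0, 1], [0, 1, -2], [0, 0, 1]]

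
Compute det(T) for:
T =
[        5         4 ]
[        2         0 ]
det(T) = -8

For a 2×2 matrix [[a, b], [c, d]], det = a*d - b*c.
det(T) = (5)*(0) - (4)*(2) = 0 - 8 = -8.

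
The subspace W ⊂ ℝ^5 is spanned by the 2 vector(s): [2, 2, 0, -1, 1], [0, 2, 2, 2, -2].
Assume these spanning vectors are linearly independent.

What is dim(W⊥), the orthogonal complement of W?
dim(W⊥) = 3

For any subspace W of ℝ^n, dim(W) + dim(W⊥) = n (the whole-space dimension).
Here the given 2 vectors are linearly independent, so dim(W) = 2.
Thus dim(W⊥) = n - dim(W) = 5 - 2 = 3.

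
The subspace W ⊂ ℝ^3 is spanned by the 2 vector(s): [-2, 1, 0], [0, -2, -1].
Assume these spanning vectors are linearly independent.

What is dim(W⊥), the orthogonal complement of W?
dim(W⊥) = 1

For any subspace W of ℝ^n, dim(W) + dim(W⊥) = n (the whole-space dimension).
Here the given 2 vectors are linearly independent, so dim(W) = 2.
Thus dim(W⊥) = n - dim(W) = 3 - 2 = 1.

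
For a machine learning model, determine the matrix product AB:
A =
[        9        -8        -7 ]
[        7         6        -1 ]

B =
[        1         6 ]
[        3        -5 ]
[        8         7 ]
AB =
[      -71        45 ]
[       17         5 ]

Matrix multiplication: (AB)[i][j] = sum over k of A[i][k] * B[k][j].
  (AB)[0][0] = (9)*(1) + (-8)*(3) + (-7)*(8) = -71
  (AB)[0][1] = (9)*(6) + (-8)*(-5) + (-7)*(7) = 45
  (AB)[1][0] = (7)*(1) + (6)*(3) + (-1)*(8) = 17
  (AB)[1][1] = (7)*(6) + (6)*(-5) + (-1)*(7) = 5
AB =
[      -71        45 ]
[       17         5 ]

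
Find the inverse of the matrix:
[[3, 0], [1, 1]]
[[1/3, 0], [-1/3, 1]]

For [[a,b],[c,d]], inverse = (1/det)·[[d,-b],[-c,a]]
det = 3·1 - 0·1 = 3
Inverse = (1/3)·[[1, 0], [-1, 3]]
        = [[1/3, 0], [-1/3, 1]]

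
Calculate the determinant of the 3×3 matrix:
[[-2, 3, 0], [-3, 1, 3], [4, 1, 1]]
49

Expansion along first row:
det = -2·det([[1,3],[1,1]]) - 3·det([[-3,3],[4,1]]) + 0·det([[-3,1],[4,1]])
    = -2·(1·1 - 3·1) - 3·(-3·1 - 3·4) + 0·(-3·1 - 1·4)
    = -2·-2 - 3·-15 + 0·-7
    = 4 + 45 + 0 = 49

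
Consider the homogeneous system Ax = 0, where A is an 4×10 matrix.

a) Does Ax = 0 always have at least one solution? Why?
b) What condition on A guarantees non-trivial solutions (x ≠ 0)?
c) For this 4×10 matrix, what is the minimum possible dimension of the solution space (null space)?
a) Yes, x = 0 is always a solution. b) When A has linearly dependent columns (rank < n). c) Minimum nullity = 6.

a) x = 0 satisfies A·0 = 0, so the zero vector is always a solution.
b) Non-trivial solutions exist iff the columns of A are linearly dependent, equivalently rank(A) < n (the number of columns).
c) By rank-nullity, rank(A) + nullity(A) = n = 10. Since A has only 4 rows, rank(A) ≤ 4, so nullity(A) ≥ 10 - 4 = 6.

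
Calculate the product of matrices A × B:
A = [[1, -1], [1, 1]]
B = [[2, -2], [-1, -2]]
[[3, 0], [1, -4]]

Matrix multiplication:
C[0][0] = 1×2 + -1×-1 = 3
C[0][1] = 1×-2 + -1×-2 = 0
C[1][0] = 1×2 + 1×-1 = 1
C[1][1] = 1×-2 + 1×-2 = -4
Result: [[3, 0], [1, -4]]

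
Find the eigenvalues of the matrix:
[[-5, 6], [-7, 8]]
λ = 1 and λ = 2

Characteristic equation: det(A - λI) = 0
λ² - (trace)λ + (det) = 0
λ² - (3)λ + (2) = 0
λ² - 3λ + 2 = 0
Solving: λ = 1, 2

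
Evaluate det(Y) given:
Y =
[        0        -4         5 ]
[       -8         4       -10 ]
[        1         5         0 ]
det(Y) = -180

Expand along row 0 (cofactor expansion): det(Y) = a*(e*i - f*h) - b*(d*i - f*g) + c*(d*h - e*g), where the 3×3 is [[a, b, c], [d, e, f], [g, h, i]].
Minor M_00 = (4)*(0) - (-10)*(5) = 0 + 50 = 50.
Minor M_01 = (-8)*(0) - (-10)*(1) = 0 + 10 = 10.
Minor M_02 = (-8)*(5) - (4)*(1) = -40 - 4 = -44.
det(Y) = (0)*(50) - (-4)*(10) + (5)*(-44) = 0 + 40 - 220 = -180.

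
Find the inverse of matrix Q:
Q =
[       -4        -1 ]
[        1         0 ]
det(Q) = 1
Q⁻¹ =
[        0         1 ]
[       -1        -4 ]

For a 2×2 matrix Q = [[a, b], [c, d]] with det(Q) ≠ 0, Q⁻¹ = (1/det(Q)) * [[d, -b], [-c, a]].
det(Q) = (-4)*(0) - (-1)*(1) = 0 + 1 = 1.
Q⁻¹ = (1/1) * [[0, 1], [-1, -4]].
Dividing each entry by 1 and reducing:
Q⁻¹ =
[        0         1 ]
[       -1        -4 ]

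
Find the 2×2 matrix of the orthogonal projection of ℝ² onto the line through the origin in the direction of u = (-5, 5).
[[1/2, -1/2], [-1/2, 1/2]]

The orthogonal projection onto the line spanned by a nonzero vector u = (a, b) has matrix P = (u uᵀ) / (uᵀ u) = (1/(a² + b²)) · [[a², ab], [ab, b²]].
Here u = (-5, 5), so a² + b² = 25 + 25 = 50.
P = (1/50) · [[25, -25], [-25, 25]] = [[1/2, -1/2], [-1/2, 1/2]].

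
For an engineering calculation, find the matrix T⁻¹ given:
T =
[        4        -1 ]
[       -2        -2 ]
det(T) = -10
T⁻¹ =
[      1/5     -1/10 ]
[     -1/5      -2/5 ]

For a 2×2 matrix T = [[a, b], [c, d]] with det(T) ≠ 0, T⁻¹ = (1/det(T)) * [[d, -b], [-c, a]].
det(T) = (4)*(-2) - (-1)*(-2) = -8 - 2 = -10.
T⁻¹ = (1/-10) * [[-2, 1], [2, 4]].
Dividing each entry by -10 and reducing:
T⁻¹ =
[      1/5     -1/10 ]
[     -1/5      -2/5 ]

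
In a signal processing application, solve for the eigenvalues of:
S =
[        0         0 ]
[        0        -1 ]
λ = -1, 0

Solve det(S - λI) = 0. For a 2×2 matrix the characteristic equation is λ² - (trace)λ + det = 0.
trace(S) = a + d = 0 - 1 = -1.
det(S) = a*d - b*c = (0)*(-1) - (0)*(0) = 0 - 0 = 0.
Characteristic equation: λ² - (-1)λ + (0) = 0.
Discriminant = (-1)² - 4*(0) = 1 - 0 = 1.
λ = (-1 ± √1) / 2 = (-1 ± 1) / 2 = -1, 0.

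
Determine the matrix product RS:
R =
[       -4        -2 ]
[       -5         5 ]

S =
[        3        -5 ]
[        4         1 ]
RS =
[      -20        18 ]
[        5        30 ]

Matrix multiplication: (RS)[i][j] = sum over k of R[i][k] * S[k][j].
  (RS)[0][0] = (-4)*(3) + (-2)*(4) = -20
  (RS)[0][1] = (-4)*(-5) + (-2)*(1) = 18
  (RS)[1][0] = (-5)*(3) + (5)*(4) = 5
  (RS)[1][1] = (-5)*(-5) + (5)*(1) = 30
RS =
[      -20        18 ]
[        5        30 ]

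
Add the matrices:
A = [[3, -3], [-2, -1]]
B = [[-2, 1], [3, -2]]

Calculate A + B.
[[1, -2], [1, -3]]

Add corresponding elements:
(3)+(-2)=1
(-3)+(1)=-2
(-2)+(3)=1
(-1)+(-2)=-3
A + B = [[1, -2], [1, -3]]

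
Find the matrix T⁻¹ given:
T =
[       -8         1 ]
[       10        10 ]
det(T) = -90
T⁻¹ =
[     -1/9      1/90 ]
[      1/9      4/45 ]

For a 2×2 matrix T = [[a, b], [c, d]] with det(T) ≠ 0, T⁻¹ = (1/det(T)) * [[d, -b], [-c, a]].
det(T) = (-8)*(10) - (1)*(10) = -80 - 10 = -90.
T⁻¹ = (1/-90) * [[10, -1], [-10, -8]].
Dividing each entry by -90 and reducing:
T⁻¹ =
[     -1/9      1/90 ]
[      1/9      4/45 ]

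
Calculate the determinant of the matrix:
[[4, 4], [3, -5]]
-32

For a 2×2 matrix [[a, b], [c, d]], det = ad - bc
det = (4)(-5) - (4)(3) = -20 - 12 = -32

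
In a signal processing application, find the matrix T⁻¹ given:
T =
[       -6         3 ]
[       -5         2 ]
det(T) = 3
T⁻¹ =
[      2/3        -1 ]
[      5/3        -2 ]

For a 2×2 matrix T = [[a, b], [c, d]] with det(T) ≠ 0, T⁻¹ = (1/det(T)) * [[d, -b], [-c, a]].
det(T) = (-6)*(2) - (3)*(-5) = -12 + 15 = 3.
T⁻¹ = (1/3) * [[2, -3], [5, -6]].
Dividing each entry by 3 and reducing:
T⁻¹ =
[      2/3        -1 ]
[      5/3        -2 ]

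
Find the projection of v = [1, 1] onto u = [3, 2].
[15/13, 10/13]

The projection of v onto u is proj_u(v) = ((v·u) / (u·u)) · u.
v·u = (1)*(3) + (1)*(2) = 5.
u·u = (3)*(3) + (2)*(2) = 13.
coefficient = 5 / 13 = 5/13.
proj_u(v) = 5/13 · [3, 2] = [15/13, 10/13].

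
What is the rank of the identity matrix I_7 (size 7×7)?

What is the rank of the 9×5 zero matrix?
rank(I_7) = 7, rank(0) = 0

The identity I_7 has 7 columns that are the standard basis vectors e_1, …, e_7. These are linearly independent, so all 7 columns are pivots and rank(I_7) = 7.
The 9×5 zero matrix has every entry zero, so every row is the zero row and there are no pivots; rank(0) = 0.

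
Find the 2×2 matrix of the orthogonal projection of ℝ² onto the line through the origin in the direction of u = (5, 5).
[[1/2, 1/2], [1/2, 1/2]]

The orthogonal projection onto the line spanned by a nonzero vector u = (a, b) has matrix P = (u uᵀ) / (uᵀ u) = (1/(a² + b²)) · [[a², ab], [ab, b²]].
Here u = (5, 5), so a² + b² = 25 + 25 = 50.
P = (1/50) · [[25, 25], [25, 25]] = [[1/2, 1/2], [1/2, 1/2]].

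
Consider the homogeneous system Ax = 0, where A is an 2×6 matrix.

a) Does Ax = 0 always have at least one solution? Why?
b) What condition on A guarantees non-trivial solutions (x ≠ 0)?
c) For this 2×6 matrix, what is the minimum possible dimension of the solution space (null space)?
a) Yes, x = 0 is always a solution. b) When A has linearly dependent columns (rank < n). c) Minimum nullity = 4.

a) x = 0 satisfies A·0 = 0, so the zero vector is always a solution.
b) Non-trivial solutions exist iff the columns of A are linearly dependent, equivalently rank(A) < n (the number of columns).
c) By rank-nullity, rank(A) + nullity(A) = n = 6. Since A has only 2 rows, rank(A) ≤ 2, so nullity(A) ≥ 6 - 2 = 4.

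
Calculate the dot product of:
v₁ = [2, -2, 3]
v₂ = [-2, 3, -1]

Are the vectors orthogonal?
-13, No

The dot product is the sum of products of corresponding components.
v₁·v₂ = (2)*(-2) + (-2)*(3) + (3)*(-1) = -4 - 6 - 3 = -13.
Two vectors are orthogonal iff their dot product is 0; here the dot product is -13, so the vectors are not orthogonal.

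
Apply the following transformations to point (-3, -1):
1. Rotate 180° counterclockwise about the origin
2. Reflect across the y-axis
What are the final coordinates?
(-3, 1)

Step 1: Rotate 180° → (3, 1)
Step 2: Reflect across the y-axis → (-3, 1)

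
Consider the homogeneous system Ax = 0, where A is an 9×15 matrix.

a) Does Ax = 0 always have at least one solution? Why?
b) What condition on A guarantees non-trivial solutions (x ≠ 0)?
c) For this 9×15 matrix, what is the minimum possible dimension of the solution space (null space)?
a) Yes, x = 0 is always a solution. b) When A has linearly dependent columns (rank < n). c) Minimum nullity = 6.

a) x = 0 satisfies A·0 = 0, so the zero vector is always a solution.
b) Non-trivial solutions exist iff the columns of A are linearly dependent, equivalently rank(A) < n (the number of columns).
c) By rank-nullity, rank(A) + nullity(A) = n = 15. Since A has only 9 rows, rank(A) ≤ 9, so nullity(A) ≥ 15 - 9 = 6.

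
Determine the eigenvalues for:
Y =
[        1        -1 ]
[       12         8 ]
λ = 4, 5

Solve det(Y - λI) = 0. For a 2×2 matrix the characteristic equation is λ² - (trace)λ + det = 0.
trace(Y) = a + d = 1 + 8 = 9.
det(Y) = a*d - b*c = (1)*(8) - (-1)*(12) = 8 + 12 = 20.
Characteristic equation: λ² - (9)λ + (20) = 0.
Discriminant = (9)² - 4*(20) = 81 - 80 = 1.
λ = (9 ± √1) / 2 = (9 ± 1) / 2 = 4, 5.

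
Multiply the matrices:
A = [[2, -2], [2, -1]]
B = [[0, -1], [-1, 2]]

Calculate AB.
[[2, -6], [1, -4]]

Each entry (i,j) of AB = sum over k of A[i][k]*B[k][j].
(AB)[0][0] = (2)*(0) + (-2)*(-1) = 2
(AB)[0][1] = (2)*(-1) + (-2)*(2) = -6
(AB)[1][0] = (2)*(0) + (-1)*(-1) = 1
(AB)[1][1] = (2)*(-1) + (-1)*(2) = -4
AB = [[2, -6], [1, -4]]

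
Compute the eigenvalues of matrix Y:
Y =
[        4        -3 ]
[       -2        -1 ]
λ = -2, 5

Solve det(Y - λI) = 0. For a 2×2 matrix the characteristic equation is λ² - (trace)λ + det = 0.
trace(Y) = a + d = 4 - 1 = 3.
det(Y) = a*d - b*c = (4)*(-1) - (-3)*(-2) = -4 - 6 = -10.
Characteristic equation: λ² - (3)λ + (-10) = 0.
Discriminant = (3)² - 4*(-10) = 9 + 40 = 49.
λ = (3 ± √49) / 2 = (3 ± 7) / 2 = -2, 5.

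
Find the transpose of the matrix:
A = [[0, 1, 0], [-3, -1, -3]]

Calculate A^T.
[[0, -3], [1, -1], [0, -3]]

The transpose sends entry (i,j) to (j,i); rows become columns.
Row 0 of A: [0, 1, 0] -> column 0 of A^T.
Row 1 of A: [-3, -1, -3] -> column 1 of A^T.
A^T = [[0, -3], [1, -1], [0, -3]]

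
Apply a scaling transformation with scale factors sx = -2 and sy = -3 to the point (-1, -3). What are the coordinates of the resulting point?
(2, 9)

Scaling matrix:
[[-2, 0], [0, -3]]
Result: (-1 × -2, -3 × -3) = (2, 9)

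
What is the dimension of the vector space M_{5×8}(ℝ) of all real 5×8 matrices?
Dimension = 40

A real 5×8 matrix is determined by its 5·8 = 40 independent entries.
A standard basis is {E_ij : 1 ≤ i ≤ 5, 1 ≤ j ≤ 8}, where E_ij has a 1 in position (i, j) and 0 elsewhere — there are 40 such matrices, and they are linearly independent and span M_{5×8}(ℝ).
Therefore dim(M_{5×8}(ℝ)) = 40.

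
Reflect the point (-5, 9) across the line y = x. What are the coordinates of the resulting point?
(9, -5)

Reflection across line y = x: (-5, 9) → (9, -5)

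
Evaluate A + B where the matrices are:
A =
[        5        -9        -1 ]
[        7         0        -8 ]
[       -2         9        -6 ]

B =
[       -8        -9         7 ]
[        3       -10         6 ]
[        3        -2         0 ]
A + B =
[       -3       -18         6 ]
[       10       -10        -2 ]
[        1         7        -6 ]

Matrix addition is elementwise: (A+B)[i][j] = A[i][j] + B[i][j].
  (A+B)[0][0] = (5) + (-8) = -3
  (A+B)[0][1] = (-9) + (-9) = -18
  (A+B)[0][2] = (-1) + (7) = 6
  (A+B)[1][0] = (7) + (3) = 10
  (A+B)[1][1] = (0) + (-10) = -10
  (A+B)[1][2] = (-8) + (6) = -2
  (A+B)[2][0] = (-2) + (3) = 1
  (A+B)[2][1] = (9) + (-2) = 7
  (A+B)[2][2] = (-6) + (0) = -6
A + B =
[       -3       -18         6 ]
[       10       -10        -2 ]
[        1         7        -6 ]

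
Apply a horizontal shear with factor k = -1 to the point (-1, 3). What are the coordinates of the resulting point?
(-4, 3)

Shear matrix for horizontal shear with factor k = -1:
[[1, -1], [0, 1]]
Result: (-1, 3) → (-4, 3)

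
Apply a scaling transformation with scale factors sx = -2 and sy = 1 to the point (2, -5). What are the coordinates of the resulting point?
(-4, -5)

Scaling matrix:
[[-2, 0], [0, 1]]
Result: (2 × -2, -5 × 1) = (-4, -5)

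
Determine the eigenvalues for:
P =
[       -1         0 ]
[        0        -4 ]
λ = -4, -1

Solve det(P - λI) = 0. For a 2×2 matrix the characteristic equation is λ² - (trace)λ + det = 0.
trace(P) = a + d = -1 - 4 = -5.
det(P) = a*d - b*c = (-1)*(-4) - (0)*(0) = 4 - 0 = 4.
Characteristic equation: λ² - (-5)λ + (4) = 0.
Discriminant = (-5)² - 4*(4) = 25 - 16 = 9.
λ = (-5 ± √9) / 2 = (-5 ± 3) / 2 = -4, -1.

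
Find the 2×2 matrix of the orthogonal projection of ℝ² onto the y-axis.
[[0, 0], [0, 1]]

The orthogonal projection onto the line spanned by a nonzero vector u = (a, b) has matrix P = (u uᵀ) / (uᵀ u) = (1/(a² + b²)) · [[a², ab], [ab, b²]].
Here u = (0, 1), so a² + b² = 0 + 1 = 1.
P = (1/1) · [[0, 0], [0, 1]] = [[0, 0], [0, 1]].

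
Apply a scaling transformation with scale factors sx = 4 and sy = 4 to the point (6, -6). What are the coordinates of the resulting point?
(24, -24)

Scaling matrix:
[[4, 0], [0, 4]]
Result: (6 × 4, -6 × 4) = (24, -24)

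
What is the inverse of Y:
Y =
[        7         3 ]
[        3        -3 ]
det(Y) = -30
Y⁻¹ =
[     1/10      1/10 ]
[     1/10     -7/30 ]

For a 2×2 matrix Y = [[a, b], [c, d]] with det(Y) ≠ 0, Y⁻¹ = (1/det(Y)) * [[d, -b], [-c, a]].
det(Y) = (7)*(-3) - (3)*(3) = -21 - 9 = -30.
Y⁻¹ = (1/-30) * [[-3, -3], [-3, 7]].
Dividing each entry by -30 and reducing:
Y⁻¹ =
[     1/10      1/10 ]
[     1/10     -7/30 ]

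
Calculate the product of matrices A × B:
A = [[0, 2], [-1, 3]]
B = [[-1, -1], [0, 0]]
[[0, 0], [1, 1]]

Matrix multiplication:
C[0][0] = 0×-1 + 2×0 = 0
C[0][1] = 0×-1 + 2×0 = 0
C[1][0] = -1×-1 + 3×0 = 1
C[1][1] = -1×-1 + 3×0 = 1
Result: [[0, 0], [1, 1]]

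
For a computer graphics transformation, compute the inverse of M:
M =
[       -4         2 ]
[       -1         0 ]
det(M) = 2
M⁻¹ =
[        0        -1 ]
[      1/2        -2 ]

For a 2×2 matrix M = [[a, b], [c, d]] with det(M) ≠ 0, M⁻¹ = (1/det(M)) * [[d, -b], [-c, a]].
det(M) = (-4)*(0) - (2)*(-1) = 0 + 2 = 2.
M⁻¹ = (1/2) * [[0, -2], [1, -4]].
Dividing each entry by 2 and reducing:
M⁻¹ =
[        0        -1 ]
[      1/2        -2 ]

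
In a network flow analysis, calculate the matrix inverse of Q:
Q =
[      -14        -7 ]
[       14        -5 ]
det(Q) = 168
Q⁻¹ =
[   -5/168      1/24 ]
[    -1/12     -1/12 ]

For a 2×2 matrix Q = [[a, b], [c, d]] with det(Q) ≠ 0, Q⁻¹ = (1/det(Q)) * [[d, -b], [-c, a]].
det(Q) = (-14)*(-5) - (-7)*(14) = 70 + 98 = 168.
Q⁻¹ = (1/168) * [[-5, 7], [-14, -14]].
Dividing each entry by 168 and reducing:
Q⁻¹ =
[   -5/168      1/24 ]
[    -1/12     -1/12 ]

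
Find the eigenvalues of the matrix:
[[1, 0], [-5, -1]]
λ = -1 and λ = 1

Characteristic equation: det(A - λI) = 0
λ² - (trace)λ + (det) = 0
λ² - (0)λ + (-1) = 0
λ² - 0λ - 1 = 0
Solving: λ = -1, 1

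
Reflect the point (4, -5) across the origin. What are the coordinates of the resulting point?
(-4, 5)

Reflection across origin: (4, -5) → (-4, 5)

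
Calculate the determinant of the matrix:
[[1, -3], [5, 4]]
19

For a 2×2 matrix [[a, b], [c, d]], det = ad - bc
det = (1)(4) - (-3)(5) = 4 - -15 = 19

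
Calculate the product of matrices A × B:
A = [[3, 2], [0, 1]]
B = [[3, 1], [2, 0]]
[[13, 3], [2, 0]]

Matrix multiplication:
C[0][0] = 3×3 + 2×2 = 13
C[0][1] = 3×1 + 2×0 = 3
C[1][0] = 0×3 + 1×2 = 2
C[1][1] = 0×1 + 1×0 = 0
Result: [[13, 3], [2, 0]]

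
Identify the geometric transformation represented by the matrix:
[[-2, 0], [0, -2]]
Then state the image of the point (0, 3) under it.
uniform scaling by factor -2; image of (0, 3) is (0, -6)

This is a diagonal matrix with equal entries -2, so it scales both axes by the same factor -2.
The matrix [[-2, 0], [0, -2]] represents: uniform scaling by factor -2.
Applying it to (0, 3): [-2·0 + 0·3, 0·0 + -2·3] = (0, -6).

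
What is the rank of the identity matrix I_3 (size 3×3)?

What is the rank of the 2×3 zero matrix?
rank(I_3) = 3, rank(0) = 0

The identity I_3 has 3 columns that are the standard basis vectors e_1, …, e_3. These are linearly independent, so all 3 columns are pivots and rank(I_3) = 3.
The 2×3 zero matrix has every entry zero, so every row is the zero row and there are no pivots; rank(0) = 0.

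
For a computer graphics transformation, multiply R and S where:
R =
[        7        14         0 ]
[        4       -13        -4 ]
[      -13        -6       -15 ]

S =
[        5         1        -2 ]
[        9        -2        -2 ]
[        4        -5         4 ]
RS =
[      161       -21       -42 ]
[     -113        50         2 ]
[     -179        74       -22 ]

Matrix multiplication: (RS)[i][j] = sum over k of R[i][k] * S[k][j].
  (RS)[0][0] = (7)*(5) + (14)*(9) + (0)*(4) = 161
  (RS)[0][1] = (7)*(1) + (14)*(-2) + (0)*(-5) = -21
  (RS)[0][2] = (7)*(-2) + (14)*(-2) + (0)*(4) = -42
  (RS)[1][0] = (4)*(5) + (-13)*(9) + (-4)*(4) = -113
  (RS)[1][1] = (4)*(1) + (-13)*(-2) + (-4)*(-5) = 50
  (RS)[1][2] = (4)*(-2) + (-13)*(-2) + (-4)*(4) = 2
  (RS)[2][0] = (-13)*(5) + (-6)*(9) + (-15)*(4) = -179
  (RS)[2][1] = (-13)*(1) + (-6)*(-2) + (-15)*(-5) = 74
  (RS)[2][2] = (-13)*(-2) + (-6)*(-2) + (-15)*(4) = -22
RS =
[      161       -21       -42 ]
[     -113        50         2 ]
[     -179        74       -22 ]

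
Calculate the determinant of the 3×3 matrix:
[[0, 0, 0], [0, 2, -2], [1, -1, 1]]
0

Expansion along first row:
det = 0·det([[2,-2],[-1,1]]) - 0·det([[0,-2],[1,1]]) + 0·det([[0,2],[1,-1]])
    = 0·(2·1 - -2·-1) - 0·(0·1 - -2·1) + 0·(0·-1 - 2·1)
    = 0·0 - 0·2 + 0·-2
    = 0 + 0 + 0 = 0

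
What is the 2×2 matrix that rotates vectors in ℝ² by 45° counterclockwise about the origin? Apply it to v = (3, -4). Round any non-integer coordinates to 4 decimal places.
R = [[√2/2, -√2/2], [√2/2, √2/2]]; R·v = (4.9497, -0.7071)

A counterclockwise rotation by angle θ in ℝ² has matrix R(θ) = [[cos θ, -sin θ], [sin θ, cos θ]].
For θ = 45°: cos θ = √2/2, sin θ = √2/2.
R(45°) = [[√2/2, -√2/2], [√2/2, √2/2]].
R·v = [√2/2·3 + (-√2/2)·-4, √2/2·3 + √2/2·-4] = (4.9497, -0.7071).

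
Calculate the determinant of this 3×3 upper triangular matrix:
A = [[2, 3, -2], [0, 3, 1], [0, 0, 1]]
6

The determinant of a triangular matrix is the product of its diagonal entries (the off-diagonal entries above the diagonal do not affect it).
det(A) = (2) * (3) * (1) = 6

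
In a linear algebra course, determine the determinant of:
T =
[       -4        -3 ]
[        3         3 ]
det(T) = -3

For a 2×2 matrix [[a, b], [c, d]], det = a*d - b*c.
det(T) = (-4)*(3) - (-3)*(3) = -12 + 9 = -3.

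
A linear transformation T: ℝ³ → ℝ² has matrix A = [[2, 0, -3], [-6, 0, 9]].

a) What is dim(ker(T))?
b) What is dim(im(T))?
dim(ker) = 2, dim(im) = 1

Observe that row 2 = -3 × row 1 (so the rows are linearly dependent).
Thus rank(A) = 1 (only one linearly independent row).
dim(im(T)) = rank(A) = 1.
By the rank-nullity theorem applied to T: ℝ³ → ℝ², rank(A) + nullity(A) = 3 (the domain dimension), so dim(ker(T)) = 3 - 1 = 2.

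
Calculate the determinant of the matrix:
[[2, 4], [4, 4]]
-8

For a 2×2 matrix [[a, b], [c, d]], det = ad - bc
det = (2)(4) - (4)(4) = 8 - 16 = -8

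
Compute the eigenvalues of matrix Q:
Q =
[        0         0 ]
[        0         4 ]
λ = 0, 4

Solve det(Q - λI) = 0. For a 2×2 matrix the characteristic equation is λ² - (trace)λ + det = 0.
trace(Q) = a + d = 0 + 4 = 4.
det(Q) = a*d - b*c = (0)*(4) - (0)*(0) = 0 - 0 = 0.
Characteristic equation: λ² - (4)λ + (0) = 0.
Discriminant = (4)² - 4*(0) = 16 - 0 = 16.
λ = (4 ± √16) / 2 = (4 ± 4) / 2 = 0, 4.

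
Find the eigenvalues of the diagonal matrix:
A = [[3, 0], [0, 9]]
λ₁ = 3, λ₂ = 9

The characteristic polynomial of A is det(A - λI) = (3 - λ)(9 - λ) = 0.
The roots are λ = 3 and λ = 9, so the eigenvalues are the diagonal entries.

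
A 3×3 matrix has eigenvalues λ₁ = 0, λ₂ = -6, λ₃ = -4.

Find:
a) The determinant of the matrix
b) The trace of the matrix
det = 0, trace = -10

Two standard eigenvalue identities:
- det(A) equals the product of the eigenvalues (counted with multiplicity).
- trace(A) equals the sum of the eigenvalues.
det(A) = (0)*(-6)*(-4) = 0.
trace(A) = 0 - 6 - 4 = -10.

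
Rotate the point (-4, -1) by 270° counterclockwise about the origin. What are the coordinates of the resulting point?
(-1, 4)

Rotation matrix R(θ) = [[cos θ, -sin θ], [sin θ, cos θ]]; for θ = 270°:
R = [[0, 1], [-1, 0]]
Result: R × [-4, -1]ᵀ = [0·-4 + (1)·-1, -1·-4 + (0)·-1]ᵀ = (-1, 4)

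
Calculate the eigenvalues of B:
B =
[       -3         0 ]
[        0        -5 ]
λ = -5, -3

Solve det(B - λI) = 0. For a 2×2 matrix the characteristic equation is λ² - (trace)λ + det = 0.
trace(B) = a + d = -3 - 5 = -8.
det(B) = a*d - b*c = (-3)*(-5) - (0)*(0) = 15 - 0 = 15.
Characteristic equation: λ² - (-8)λ + (15) = 0.
Discriminant = (-8)² - 4*(15) = 64 - 60 = 4.
λ = (-8 ± √4) / 2 = (-8 ± 2) / 2 = -5, -3.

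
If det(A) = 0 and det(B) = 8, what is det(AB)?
0

Use the multiplicative property of determinants: det(AB) = det(A)*det(B).
det(AB) = (0)*(8) = 0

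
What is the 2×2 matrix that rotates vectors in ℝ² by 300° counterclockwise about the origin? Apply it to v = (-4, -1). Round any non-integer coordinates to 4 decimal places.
R = [[1/2, √3/2], [-√3/2, 1/2]]; R·v = (-2.8660, 2.9641)

A counterclockwise rotation by angle θ in ℝ² has matrix R(θ) = [[cos θ, -sin θ], [sin θ, cos θ]].
For θ = 300°: cos θ = 1/2, sin θ = -√3/2.
R(300°) = [[1/2, √3/2], [-√3/2, 1/2]].
R·v = [1/2·-4 + (√3/2)·-1, -√3/2·-4 + 1/2·-1] = (-2.8660, 2.9641).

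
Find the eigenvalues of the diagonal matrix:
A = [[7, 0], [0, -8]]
λ₁ = 7, λ₂ = -8

The characteristic polynomial of A is det(A - λI) = (7 - λ)(-8 - λ) = 0.
The roots are λ = 7 and λ = -8, so the eigenvalues are the diagonal entries.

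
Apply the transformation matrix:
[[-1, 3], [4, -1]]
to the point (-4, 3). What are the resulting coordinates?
(13, -19)

Matrix multiplication:
[[-1, 3], [4, -1]] × [-4, 3]ᵀ
= [-1×-4 + 3×3, 4×-4 + -1×3]ᵀ
= [13.0000, -19.0000]ᵀ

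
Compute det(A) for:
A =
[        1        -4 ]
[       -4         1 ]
det(A) = -15

For a 2×2 matrix [[a, b], [c, d]], det = a*d - b*c.
det(A) = (1)*(1) - (-4)*(-4) = 1 - 16 = -15.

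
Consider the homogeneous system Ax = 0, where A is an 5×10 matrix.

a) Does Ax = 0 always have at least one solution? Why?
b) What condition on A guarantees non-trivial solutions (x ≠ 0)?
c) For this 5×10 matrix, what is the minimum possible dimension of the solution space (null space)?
a) Yes, x = 0 is always a solution. b) When A has linearly dependent columns (rank < n). c) Minimum nullity = 5.

a) x = 0 satisfies A·0 = 0, so the zero vector is always a solution.
b) Non-trivial solutions exist iff the columns of A are linearly dependent, equivalently rank(A) < n (the number of columns).
c) By rank-nullity, rank(A) + nullity(A) = n = 10. Since A has only 5 rows, rank(A) ≤ 5, so nullity(A) ≥ 10 - 5 = 5.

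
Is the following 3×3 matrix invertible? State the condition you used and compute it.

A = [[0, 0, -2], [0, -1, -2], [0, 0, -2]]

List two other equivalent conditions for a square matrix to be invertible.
No, not invertible; det(A) = 0 (two rows are equal, so the rows are linearly dependent). Equivalent conditions (failing for this A): rank(A) < 3; Ax = 0 has non-trivial solutions; 0 is an eigenvalue; the columns are linearly dependent.

To check invertibility, compute det(A).
In this matrix, row 0 and the last row are identical, so one row is a scalar multiple of another and the rows are linearly dependent.
A matrix with linearly dependent rows has det = 0 and is not invertible.
Equivalent failed conditions:
- rank(A) < 3.
- Ax = 0 has non-trivial solutions.
- 0 is an eigenvalue.
- The columns are linearly dependent.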